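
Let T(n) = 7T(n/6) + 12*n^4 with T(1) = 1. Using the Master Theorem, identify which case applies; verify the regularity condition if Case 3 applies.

a=7, b=6, f(n)=12*n^4.
log_6(7) = 1.086 < 4.
f(n) = Omega(n^(1.086+epsilon)) for some epsilon > 0, so Case 3 is the candidate.
Regularity: a*f(n/b) = 7*12*(n/6)^4 = (7/1296)*12*n^4 <= c*f(n) with c = 7/1296 < 1. Satisfied.
Case 3: T(n) = Theta(n^4).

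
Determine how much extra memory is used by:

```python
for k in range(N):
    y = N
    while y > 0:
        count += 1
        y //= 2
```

Space complexity: O(1).
Only a constant amount of auxiliary storage is used; nothing grows with n.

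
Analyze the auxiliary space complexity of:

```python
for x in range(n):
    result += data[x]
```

Space complexity: O(1).
Only a constant amount of auxiliary storage is used; nothing grows with n.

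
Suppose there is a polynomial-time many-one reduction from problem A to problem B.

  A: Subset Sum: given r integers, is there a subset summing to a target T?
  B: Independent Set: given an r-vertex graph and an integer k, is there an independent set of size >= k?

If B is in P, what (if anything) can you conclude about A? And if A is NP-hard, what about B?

A poly-time reduction A <=_p B means any A-instance can be transformed to a B-instance in poly time.
If B is in P: compose the reduction with B's poly-time algorithm to solve A in poly time, so A is in P.
If A is NP-hard: every NP problem reduces to A, which reduces to B; composing reductions, every NP problem reduces to B, so B is NP-hard.
(Here in fact A is NP-complete and B is NP-complete.)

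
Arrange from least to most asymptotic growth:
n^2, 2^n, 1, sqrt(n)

Ordered by growth rate: 1 < sqrt(n) < n^2 < 2^n.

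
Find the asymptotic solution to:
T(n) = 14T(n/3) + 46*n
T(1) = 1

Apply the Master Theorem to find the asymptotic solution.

a=14, b=3, f(n)=46*n. log_3(14) = 2.402. Case 1 of Master Theorem: T(n) = O(n^2.402).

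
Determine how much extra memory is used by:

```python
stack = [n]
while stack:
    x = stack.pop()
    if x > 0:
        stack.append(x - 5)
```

Space complexity: O(1).
Only a constant amount of auxiliary storage is used; nothing grows with n.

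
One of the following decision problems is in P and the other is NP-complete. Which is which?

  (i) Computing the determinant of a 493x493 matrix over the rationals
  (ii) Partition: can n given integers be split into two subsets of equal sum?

(i) is P: Gaussian elimination runs in O(n^3).
(ii) is NP-complete: Subset Sum reduces to it (one of Karp's 21 NP-complete problems).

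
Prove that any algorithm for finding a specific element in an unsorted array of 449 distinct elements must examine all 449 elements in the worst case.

Adversary argument: if the algorithm examines fewer than 449 elements, the adversary places the target in an unexamined position. The algorithm cannot distinguish 'not present' from 'in unexamined position'.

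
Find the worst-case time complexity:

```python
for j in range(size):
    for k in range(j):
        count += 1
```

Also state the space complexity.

Time complexity: O(n^2).
Space complexity: O(1).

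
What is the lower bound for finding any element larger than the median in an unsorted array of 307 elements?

To find an element larger than the median of 307 elements, we must see Omega(n) elements. Without seeing enough elements, an adversary can make any unseen element the median.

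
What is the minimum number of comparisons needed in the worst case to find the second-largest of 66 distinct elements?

Lower bound: finding the max needs 66-1 comparisons. By the adversary weight-doubling argument, the max must personally win >= ceil(log_2(66)) = 7 comparisons; the 2nd-largest is among those 7 losers, needing 7-1 more comparisons. Total >= 66-1 + 7-1 = 71. A balanced knockout tournament achieves this.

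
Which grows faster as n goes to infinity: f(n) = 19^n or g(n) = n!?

g(n) = n! grows faster: n!/19^n -> infinity by Stirling.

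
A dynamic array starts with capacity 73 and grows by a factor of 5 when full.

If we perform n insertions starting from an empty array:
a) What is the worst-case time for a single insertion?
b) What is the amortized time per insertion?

(a) Worst-case single insertion: O(n) -- when the array is full at capacity c, the resize copies all c elements, and c can be Theta(n).
(b) Resizes happen at sizes 73, 365, 1825, ... Total copy cost for n insertions: 73 + 365 + ... = O(n) (geometric series with ratio 1/5). Amortized cost per insertion: O(n)/n = O(1).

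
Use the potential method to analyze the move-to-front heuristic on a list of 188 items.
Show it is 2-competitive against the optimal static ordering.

Let Phi = number of inversions between the MTF list and the optimal static list (0 <= Phi <= C(188,2)). Accessing an element at MTF position k and optimal position j: the move-to-front destroys all k-1 inversions in front of it that are not in front in optimal (>= k-j of them) and creates at most j-1 new ones. Amortized cost <= k + (j-1) - (k-j) = 2j - 1 <= 2 * optimal cost.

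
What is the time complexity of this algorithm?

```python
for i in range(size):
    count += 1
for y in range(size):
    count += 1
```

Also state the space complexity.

Time complexity: O(n).
Space complexity: O(1).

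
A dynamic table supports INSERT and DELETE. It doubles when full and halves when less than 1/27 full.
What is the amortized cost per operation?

Using potential function Phi = |2*num_items - table_size| when load > 1/2, and Phi = table_size/2 - num_items otherwise. The gap of 1/27 vs 1/2 for shrinking prevents thrashing. Both insert and delete have O(1) amortized cost.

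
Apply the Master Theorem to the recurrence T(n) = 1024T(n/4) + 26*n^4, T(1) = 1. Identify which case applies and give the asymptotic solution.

a=1024, b=4, f(n)=26*n^4.
log_4(1024) = 5 > 4.
Since f(n) = O(n^4) is polynomially smaller than n^5, Case 1 applies.
T(n) = Theta(n^5).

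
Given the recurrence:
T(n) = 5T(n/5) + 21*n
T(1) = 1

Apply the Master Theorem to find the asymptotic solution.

a=5, b=5, f(n)=21*n. log_5(5) = 1. Case 2: T(n) = O(n log n).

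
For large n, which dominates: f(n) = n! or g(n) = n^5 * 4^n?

f(n) = n! grows faster: by Stirling n! ~ (n/e)^n sqrt(2*pi*n); (n/e)^n eventually dominates n^5 * 4^n.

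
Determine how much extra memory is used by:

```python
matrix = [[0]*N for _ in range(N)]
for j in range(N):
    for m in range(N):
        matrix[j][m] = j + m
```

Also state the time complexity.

Space complexity: O(n^2).
A 2D structure of size n x n is allocated.
Time complexity: O(n^2).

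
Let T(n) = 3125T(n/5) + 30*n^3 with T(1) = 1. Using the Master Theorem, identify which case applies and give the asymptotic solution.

a=3125, b=5, f(n)=30*n^3.
log_5(3125) = 5 > 3.
Since f(n) = O(n^3) is polynomially smaller than n^5, Case 1 applies.
T(n) = Theta(n^5).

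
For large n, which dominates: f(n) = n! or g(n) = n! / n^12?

f(n) = n! grows faster: the ratio n!/(n!/n^12) = n^12 -> infinity.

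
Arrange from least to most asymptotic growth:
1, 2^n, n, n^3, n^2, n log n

Ordered by growth rate: 1 < n < n log n < n^2 < n^3 < 2^n.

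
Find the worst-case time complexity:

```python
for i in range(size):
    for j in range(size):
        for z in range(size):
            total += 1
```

Time complexity: O(n^3).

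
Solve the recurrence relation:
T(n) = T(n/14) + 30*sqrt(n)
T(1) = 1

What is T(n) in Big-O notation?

Each level contributes sqrt(n/14^k). Geometric series with ratio 1/sqrt(14) < 1 sums to O(sqrt(n)).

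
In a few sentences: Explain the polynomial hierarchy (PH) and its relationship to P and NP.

The polynomial hierarchy is a tower of complexity classes: Sigma_0^P = Pi_0^P = P, Sigma_1^P = NP, Pi_1^P = co-NP, and Sigma_{k+1}^P = NP^{Sigma_k^P}. PH is contained in PSPACE. If any level collapses (Sigma_k = Pi_k), the entire hierarchy collapses to that level.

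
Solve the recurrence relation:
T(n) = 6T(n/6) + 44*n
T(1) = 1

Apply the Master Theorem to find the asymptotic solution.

a=6, b=6, f(n)=44*n. log_6(6) = 1. Case 2: T(n) = O(n log n).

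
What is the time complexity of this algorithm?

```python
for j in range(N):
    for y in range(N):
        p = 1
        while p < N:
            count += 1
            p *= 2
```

Time complexity: O(n^2 log n).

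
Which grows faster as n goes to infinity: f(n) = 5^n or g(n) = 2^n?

f(n) = 5^n grows faster: (5/2)^n -> infinity since 5/2 > 1.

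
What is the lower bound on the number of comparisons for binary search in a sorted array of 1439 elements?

With 1439 possible positions, we need at least ceil(log_2(1439)) = 11 comparisons. Each comparison splits the remaining candidates by at most half.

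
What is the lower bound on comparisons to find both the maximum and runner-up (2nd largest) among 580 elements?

Lower bound: finding the max needs 580-1 comparisons. By an adversary weight-doubling argument, the maximum element must personally win at least ceil(log_2(580)) = 10 comparisons in any correct algorithm. The 2nd largest is among those 10 direct losers, and distinguishing it requires 10-1 more comparisons. Total >= 580-1 + 10-1 = 588. A balanced tournament achieves this bound exactly.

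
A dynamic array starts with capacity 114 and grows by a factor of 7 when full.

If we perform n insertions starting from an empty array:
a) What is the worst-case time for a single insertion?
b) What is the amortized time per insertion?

(a) Worst-case single insertion: O(n) -- when the array is full at capacity c, the resize copies all c elements, and c can be Theta(n).
(b) Resizes happen at sizes 114, 798, 5586, ... Total copy cost for n insertions: 114 + 798 + ... = O(n) (geometric series with ratio 1/7). Amortized cost per insertion: O(n)/n = O(1).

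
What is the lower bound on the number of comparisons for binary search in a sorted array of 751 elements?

With 751 possible positions, we need at least ceil(log_2(751)) = 10 comparisons. Each comparison splits the remaining candidates by at most half.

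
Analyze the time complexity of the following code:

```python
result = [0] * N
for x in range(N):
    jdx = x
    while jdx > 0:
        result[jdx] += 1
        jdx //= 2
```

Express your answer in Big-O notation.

Time complexity: O(n log n).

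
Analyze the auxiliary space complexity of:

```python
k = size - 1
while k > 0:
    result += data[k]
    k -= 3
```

Space complexity: O(1).
Only a constant amount of auxiliary storage is used; nothing grows with n.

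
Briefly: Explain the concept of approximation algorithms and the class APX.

An approximation algorithm finds solutions within a guaranteed factor of optimal in polynomial time. APX is the class of optimization problems with constant-factor polynomial-time approximation algorithms. Vertex Cover is in APX (2-approximation). Unless P = NP, TSP has no constant-factor approximation, but Metric TSP has a 3/2-approximation.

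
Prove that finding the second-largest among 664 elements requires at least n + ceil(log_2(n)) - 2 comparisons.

Lower bound (adversary): identifying the maximum requires 664-1 comparisons (each eliminates one candidate). Assign weight 1 to each element; on each comparison the adversary lets the heavier side win and gives it the loser's weight. The max ends with weight 664, but each comparison it wins at most doubles its weight, so the max must win >= ceil(log_2(664)) = 10 comparisons. The second-largest is one of those 10 direct losers to the max, and identifying which one is largest needs >= 10-1 further comparisons. Total >= 664-1 + 10-1 = 672.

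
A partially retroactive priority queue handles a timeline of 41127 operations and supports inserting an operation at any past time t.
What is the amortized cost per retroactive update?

Partially retroactive priority queues (Demaine-Iacono-Langerman) allow updates at past times with queries only at the present. With a balanced BST over the m = 41127 timeline events tracking bridges, each retroactive insert or delete is O(log m) amortized.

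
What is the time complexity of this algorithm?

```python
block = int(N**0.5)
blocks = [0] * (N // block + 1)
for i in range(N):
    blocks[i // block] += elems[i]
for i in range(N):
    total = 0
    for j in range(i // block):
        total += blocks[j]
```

Time complexity: O(n * sqrt(n)).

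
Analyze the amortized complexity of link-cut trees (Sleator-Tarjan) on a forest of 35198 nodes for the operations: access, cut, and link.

Link-cut trees represent the forest using splay trees over preferred paths. With potential Phi = sum over nodes of log(size of virtual subtree), each access on 35198 nodes is O(log 35198) = O(log n) amortized by the splay-tree access lemma. Cut and link are O(1) plus one access.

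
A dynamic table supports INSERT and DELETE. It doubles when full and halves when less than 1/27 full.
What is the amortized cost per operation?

Using potential function Phi = |2*num_items - table_size| when load > 1/2, and Phi = table_size/2 - num_items otherwise. The gap of 1/27 vs 1/2 for shrinking prevents thrashing. Both insert and delete have O(1) amortized cost.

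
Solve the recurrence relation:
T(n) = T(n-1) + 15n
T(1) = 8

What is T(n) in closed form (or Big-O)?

Unrolling: T(n) = 8 + 15*(2 + 3 + ... + n) = 8 + 15*(n(n+1)/2 - 1) = O(n^2).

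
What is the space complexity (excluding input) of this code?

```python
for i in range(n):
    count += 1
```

Space complexity: O(1).
Only a constant amount of auxiliary storage is used; nothing grows with n.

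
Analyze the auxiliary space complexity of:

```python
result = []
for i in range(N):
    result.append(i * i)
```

Space complexity: O(n).
Auxiliary storage grows linearly with the input size n in the worst case.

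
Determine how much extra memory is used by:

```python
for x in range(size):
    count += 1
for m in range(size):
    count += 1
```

Space complexity: O(1).
Only a constant amount of auxiliary storage is used; nothing grows with n.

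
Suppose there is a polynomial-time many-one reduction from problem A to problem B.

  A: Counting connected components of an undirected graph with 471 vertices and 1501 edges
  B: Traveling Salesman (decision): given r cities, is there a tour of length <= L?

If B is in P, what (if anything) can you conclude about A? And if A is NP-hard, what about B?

A poly-time reduction A <=_p B means any A-instance can be transformed to a B-instance in poly time.
If B is in P: compose the reduction with B's poly-time algorithm to solve A in poly time, so A is in P.
If A is NP-hard: every NP problem reduces to A, which reduces to B; composing reductions, every NP problem reduces to B, so B is NP-hard.
(Here in fact A is P and B is NP-complete.)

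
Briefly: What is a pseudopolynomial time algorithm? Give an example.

A pseudopolynomial algorithm runs in time polynomial in the numeric value of the input, but exponential in the input length. The dynamic programming solution for Subset Sum runs in O(n*W) where W is the target sum. This is pseudopolynomial because W can be exponential in the number of bits to represent it.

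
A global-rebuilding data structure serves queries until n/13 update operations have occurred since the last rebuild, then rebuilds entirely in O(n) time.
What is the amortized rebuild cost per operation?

The O(n) rebuild is triggered by n/13 operations, so each contributes O(n)/(n/13) = O(13) = O(1) to the rebuild cost.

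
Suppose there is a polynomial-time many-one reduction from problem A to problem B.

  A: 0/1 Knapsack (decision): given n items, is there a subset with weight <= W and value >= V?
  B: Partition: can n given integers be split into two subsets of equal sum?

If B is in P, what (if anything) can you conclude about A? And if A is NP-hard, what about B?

A poly-time reduction A <=_p B means any A-instance can be transformed to a B-instance in poly time.
If B is in P: compose the reduction with B's poly-time algorithm to solve A in poly time, so A is in P.
If A is NP-hard: every NP problem reduces to A, which reduces to B; composing reductions, every NP problem reduces to B, so B is NP-hard.
(Here in fact A is NP-complete and B is NP-complete.)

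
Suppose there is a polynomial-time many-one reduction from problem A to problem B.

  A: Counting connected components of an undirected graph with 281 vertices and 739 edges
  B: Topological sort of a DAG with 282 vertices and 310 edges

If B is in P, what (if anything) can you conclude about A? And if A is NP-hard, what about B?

A poly-time reduction A <=_p B means any A-instance can be transformed to a B-instance in poly time.
If B is in P: compose the reduction with B's poly-time algorithm to solve A in poly time, so A is in P.
If A is NP-hard: every NP problem reduces to A, which reduces to B; composing reductions, every NP problem reduces to B, so B is NP-hard.
(Here in fact A is P and B is P.)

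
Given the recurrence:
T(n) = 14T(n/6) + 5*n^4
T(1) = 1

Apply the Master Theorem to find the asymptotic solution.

a=14, b=6, f(n)=5*n^4. log_6(14) = 1.473 < 4. Case 3: T(n) = O(n^4).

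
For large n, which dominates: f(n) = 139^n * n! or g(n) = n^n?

f(n) = 139^n * n! grows faster: by Stirling n! ~ sqrt(2 pi n)(n/e)^n, so 139^n n! / n^n ~ (139/e)^n sqrt(2 pi n) -> infinity since 139/e > 1.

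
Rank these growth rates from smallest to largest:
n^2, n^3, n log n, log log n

Ordered by growth rate: log log n < n log n < n^2 < n^3.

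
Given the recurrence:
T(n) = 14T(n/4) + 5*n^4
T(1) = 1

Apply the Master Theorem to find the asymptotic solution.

a=14, b=4, f(n)=5*n^4. log_4(14) = 1.904 < 4. Case 3: T(n) = O(n^4).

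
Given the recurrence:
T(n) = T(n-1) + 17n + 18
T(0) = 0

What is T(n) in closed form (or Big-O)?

Dominant term in sum is 17*sum(i, i=1..n) = 17*n*(n+1)/2 = O(n^2).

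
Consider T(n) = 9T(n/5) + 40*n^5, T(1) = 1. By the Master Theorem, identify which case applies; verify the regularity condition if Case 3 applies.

a=9, b=5, f(n)=40*n^5.
log_5(9) = 1.365 < 5.
f(n) = Omega(n^(1.365+epsilon)) for some epsilon > 0, so Case 3 is the candidate.
Regularity: a*f(n/b) = 9*40*(n/5)^5 = (9/3125)*40*n^5 <= c*f(n) with c = 9/3125 < 1. Satisfied.
Case 3: T(n) = Theta(n^5).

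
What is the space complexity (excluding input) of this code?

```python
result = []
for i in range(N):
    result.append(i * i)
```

Space complexity: O(n).
Auxiliary storage grows linearly with the input size n in the worst case.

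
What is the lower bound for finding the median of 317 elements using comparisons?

To find the median of 317 elements, every element must be compared at least once, so the lower bound is Omega(n). The BFPRT algorithm achieves O(n), making this tight.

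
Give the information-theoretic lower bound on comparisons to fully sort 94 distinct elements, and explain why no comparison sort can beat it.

A comparison sort is a binary decision tree whose leaves are the 94! = 108736615665674308027365285256786601004186803580182872307497374434045199869417927630229109214583415458560865651202385340530688000000000000000000000 possible output permutations. A binary tree with L leaves has height >= ceil(log_2(L)). So any comparison sort needs >= ceil(log_2(94!)) = 486 comparisons in the worst case.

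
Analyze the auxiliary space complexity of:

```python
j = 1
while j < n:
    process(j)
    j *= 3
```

Space complexity: O(1).
Only a constant amount of auxiliary storage is used; nothing grows with n.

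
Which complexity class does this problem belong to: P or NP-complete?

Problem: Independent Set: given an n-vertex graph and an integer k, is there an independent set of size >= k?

This problem is NP-complete: complement of Clique (with k part of the input).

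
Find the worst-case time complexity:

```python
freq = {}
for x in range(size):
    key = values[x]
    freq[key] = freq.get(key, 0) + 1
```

Time complexity: O(n).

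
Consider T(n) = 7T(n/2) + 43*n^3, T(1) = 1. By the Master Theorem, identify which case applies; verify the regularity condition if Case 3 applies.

a=7, b=2, f(n)=43*n^3.
log_2(7) = 2.807 < 3.
f(n) = Omega(n^(2.807+epsilon)) for some epsilon > 0, so Case 3 is the candidate.
Regularity: a*f(n/b) = 7*43*(n/2)^3 = (7/8)*43*n^3 <= c*f(n) with c = 7/8 < 1. Satisfied.
Case 3: T(n) = Theta(n^3).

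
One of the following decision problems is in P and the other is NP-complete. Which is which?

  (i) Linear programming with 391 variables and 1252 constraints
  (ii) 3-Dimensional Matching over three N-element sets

(i) is P: the ellipsoid and interior-point methods run in polynomial time.
(ii) is NP-complete: one of Karp's 21 NP-complete problems.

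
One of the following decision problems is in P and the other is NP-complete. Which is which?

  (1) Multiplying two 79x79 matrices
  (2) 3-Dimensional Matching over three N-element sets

(1) is P: the schoolbook algorithm runs in O(n^3).
(2) is NP-complete: one of Karp's 21 NP-complete problems.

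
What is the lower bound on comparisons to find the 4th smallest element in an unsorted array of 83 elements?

Finding the 4th smallest of 83 elements requires Omega(n) comparisons. Every element must participate in at least one comparison; otherwise it could be the 4th smallest.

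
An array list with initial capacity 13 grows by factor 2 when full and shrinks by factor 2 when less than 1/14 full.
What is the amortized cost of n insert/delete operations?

Using potential function Phi = |2*size - capacity|. Resizing costs are offset by potential release. Amortized O(1) per operation.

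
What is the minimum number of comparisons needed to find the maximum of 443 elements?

Finding the maximum requires 442 comparisons. Each comparison eliminates exactly one candidate. With 443 candidates, we need 442 eliminations.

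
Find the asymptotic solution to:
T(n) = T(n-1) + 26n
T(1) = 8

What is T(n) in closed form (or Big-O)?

Unrolling: T(n) = 8 + 26*(2 + 3 + ... + n) = 8 + 26*(n(n+1)/2 - 1) = O(n^2).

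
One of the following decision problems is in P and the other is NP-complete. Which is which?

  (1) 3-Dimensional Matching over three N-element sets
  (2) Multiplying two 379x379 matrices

(1) is NP-complete: one of Karp's 21 NP-complete problems.
(2) is P: the schoolbook algorithm runs in O(n^3).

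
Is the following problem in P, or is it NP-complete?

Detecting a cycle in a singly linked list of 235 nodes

This problem is in P: Floyd's tortoise-and-hare runs in O(n) time, O(1) space.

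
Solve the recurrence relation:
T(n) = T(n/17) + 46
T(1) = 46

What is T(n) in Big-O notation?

Each step divides n by 17 and adds 46. After log_17(n) steps, T(n) = O(log n).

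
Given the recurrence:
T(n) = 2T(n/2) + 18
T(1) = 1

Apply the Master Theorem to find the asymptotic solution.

a=2, b=2, f(n)=18. log_2(2) = 1. Case 1 of Master Theorem: T(n) = O(n^1).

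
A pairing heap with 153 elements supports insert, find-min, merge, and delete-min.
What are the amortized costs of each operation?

Pairing heaps are self-adjusting heap-ordered trees. Insert and merge link two roots: O(1). Find-min reads the root: O(1). Delete-min removes the root, then pairs children in two passes; amortized cost is O(log 153) = O(log n).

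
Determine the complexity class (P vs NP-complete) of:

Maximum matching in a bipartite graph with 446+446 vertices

This problem is in P: Hopcroft-Karp runs in O(E sqrt(V)).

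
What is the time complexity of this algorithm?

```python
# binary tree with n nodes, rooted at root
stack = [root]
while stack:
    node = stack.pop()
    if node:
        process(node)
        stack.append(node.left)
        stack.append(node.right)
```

Time complexity: O(n).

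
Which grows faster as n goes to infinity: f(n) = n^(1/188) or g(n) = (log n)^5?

f(n) = n^(1/188) grows faster: any positive power of n dominates any polylog.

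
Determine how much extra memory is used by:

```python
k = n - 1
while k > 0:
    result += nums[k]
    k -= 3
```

Space complexity: O(1).
Only a constant amount of auxiliary storage is used; nothing grows with n.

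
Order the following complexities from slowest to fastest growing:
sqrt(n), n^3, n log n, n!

Ordered by growth rate: sqrt(n) < n log n < n^3 < n!.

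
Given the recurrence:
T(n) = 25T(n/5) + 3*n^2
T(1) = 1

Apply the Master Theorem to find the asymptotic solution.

a=25, b=5, f(n)=3*n^2. log_5(25) = 2. Case 2: T(n) = O(n^2 log n).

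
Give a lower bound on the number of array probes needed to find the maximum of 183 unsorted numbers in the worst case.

Adversary: any unprobed cell could hold a value larger than everything seen so far. If fewer than 183 cells are probed, the adversary places the max in an unprobed cell. So all 183 cells must be examined; together with 183-1 comparisons this is tight.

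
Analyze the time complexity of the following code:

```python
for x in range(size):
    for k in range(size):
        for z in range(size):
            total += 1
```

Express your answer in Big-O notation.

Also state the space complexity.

Time complexity: O(n^3).
Space complexity: O(1).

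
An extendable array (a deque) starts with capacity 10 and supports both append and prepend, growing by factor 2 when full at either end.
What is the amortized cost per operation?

Growth at either end copies all elements; capacities form a geometric sequence with ratio 2, so total copy cost over n operations is O(n) (two geometric series). Amortized O(1).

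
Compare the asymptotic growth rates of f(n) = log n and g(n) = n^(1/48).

g(n) = n^(1/48) grows faster: any positive power of n dominates log n.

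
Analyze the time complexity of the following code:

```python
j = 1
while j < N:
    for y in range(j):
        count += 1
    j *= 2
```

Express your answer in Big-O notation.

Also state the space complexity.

Time complexity: O(n).
Space complexity: O(1).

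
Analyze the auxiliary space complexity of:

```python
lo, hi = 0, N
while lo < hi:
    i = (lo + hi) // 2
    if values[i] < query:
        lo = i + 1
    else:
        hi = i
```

Space complexity: O(1).
Only a constant amount of auxiliary storage is used; nothing grows with n.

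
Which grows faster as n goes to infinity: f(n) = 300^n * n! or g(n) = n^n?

f(n) = 300^n * n! grows faster: by Stirling n! ~ sqrt(2 pi n)(n/e)^n, so 300^n n! / n^n ~ (300/e)^n sqrt(2 pi n) -> infinity since 300/e > 1.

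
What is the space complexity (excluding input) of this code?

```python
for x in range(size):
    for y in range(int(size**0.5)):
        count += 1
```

Space complexity: O(1).
Only a constant amount of auxiliary storage is used; nothing grows with n.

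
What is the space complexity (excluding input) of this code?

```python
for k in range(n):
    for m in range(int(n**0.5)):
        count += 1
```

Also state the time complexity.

Space complexity: O(1).
Only a constant amount of auxiliary storage is used; nothing grows with n.
Time complexity: O(n * sqrt(n)).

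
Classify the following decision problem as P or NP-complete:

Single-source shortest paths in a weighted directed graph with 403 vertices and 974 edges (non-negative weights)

This problem is in P: Dijkstra's algorithm runs in O((V+E) log V).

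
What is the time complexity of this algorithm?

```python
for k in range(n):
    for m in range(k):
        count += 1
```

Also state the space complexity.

Time complexity: O(n^2).
Space complexity: O(1).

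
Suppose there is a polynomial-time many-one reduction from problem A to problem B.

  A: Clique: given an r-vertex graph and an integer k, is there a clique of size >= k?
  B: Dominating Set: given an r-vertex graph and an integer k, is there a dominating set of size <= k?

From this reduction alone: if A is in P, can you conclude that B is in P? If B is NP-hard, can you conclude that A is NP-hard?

A poly-time reduction A <=_p B transfers tractability DOWN (B easy => A easy) and hardness UP (A hard => B hard), not the reverse.
From A in P, the reduction alone does NOT give B in P: any problem in P trivially reduces to SAT, yet SAT is not known to be in P.
From B NP-hard, the reduction alone does NOT give A NP-hard: again, easy problems reduce to hard ones.
(Here in fact A is NP-complete and B is NP-complete.)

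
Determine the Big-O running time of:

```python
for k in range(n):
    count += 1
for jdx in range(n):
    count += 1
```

Time complexity: O(n).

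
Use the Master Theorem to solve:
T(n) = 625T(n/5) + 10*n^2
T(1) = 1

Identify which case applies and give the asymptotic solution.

a=625, b=5, f(n)=10*n^2.
log_5(625) = 4 > 2.
Since f(n) = O(n^2) is polynomially smaller than n^4, Case 1 applies.
T(n) = Theta(n^4).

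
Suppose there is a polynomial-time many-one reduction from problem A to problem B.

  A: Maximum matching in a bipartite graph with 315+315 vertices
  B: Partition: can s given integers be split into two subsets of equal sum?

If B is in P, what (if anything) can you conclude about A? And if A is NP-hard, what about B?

A poly-time reduction A <=_p B means any A-instance can be transformed to a B-instance in poly time.
If B is in P: compose the reduction with B's poly-time algorithm to solve A in poly time, so A is in P.
If A is NP-hard: every NP problem reduces to A, which reduces to B; composing reductions, every NP problem reduces to B, so B is NP-hard.
(Here in fact A is P and B is NP-complete.)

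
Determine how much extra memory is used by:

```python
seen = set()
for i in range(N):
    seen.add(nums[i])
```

Space complexity: O(n).
Auxiliary storage grows linearly with the input size n in the worst case.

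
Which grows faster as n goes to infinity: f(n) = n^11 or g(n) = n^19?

g(n) = n^19 grows faster: n^19/n^11 = n^8 -> infinity.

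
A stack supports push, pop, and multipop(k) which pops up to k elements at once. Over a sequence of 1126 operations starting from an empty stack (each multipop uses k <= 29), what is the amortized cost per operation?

Each element is pushed exactly once and popped at most once (whether by pop or as part of a multipop). So the total number of individual pops over the whole sequence is at most the number of pushes, which is at most 1126. Total work <= 2 * 1126, hence O(1) amortized per operation.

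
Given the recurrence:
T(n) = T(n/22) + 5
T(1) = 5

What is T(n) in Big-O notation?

Each step divides n by 22 and adds 5. After log_22(n) steps, T(n) = O(log n).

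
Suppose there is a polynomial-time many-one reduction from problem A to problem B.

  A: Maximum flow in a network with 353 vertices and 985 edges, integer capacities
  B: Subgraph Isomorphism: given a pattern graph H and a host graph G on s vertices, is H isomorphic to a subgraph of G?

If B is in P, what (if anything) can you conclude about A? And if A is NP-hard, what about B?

A poly-time reduction A <=_p B means any A-instance can be transformed to a B-instance in poly time.
If B is in P: compose the reduction with B's poly-time algorithm to solve A in poly time, so A is in P.
If A is NP-hard: every NP problem reduces to A, which reduces to B; composing reductions, every NP problem reduces to B, so B is NP-hard.
(Here in fact A is P and B is NP-complete.)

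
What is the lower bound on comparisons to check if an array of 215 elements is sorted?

To verify 215 elements are sorted, we must compare each consecutive pair. Skipping any pair allows an adversary to swap them. Therefore 214 comparisons are necessary and sufficient.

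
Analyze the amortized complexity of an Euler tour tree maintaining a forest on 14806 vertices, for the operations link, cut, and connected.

An Euler tour tree stores each tree's Euler tour as a balanced BST keyed by tour position. On 14806 vertices: link concatenates two tours via O(1) splits/joins of size <= 2*14806 (O(log n)); cut splits the tour at the two occurrences of the edge (O(log n)); connected compares BST roots (O(log n) to find the root). All O(log n) amortized.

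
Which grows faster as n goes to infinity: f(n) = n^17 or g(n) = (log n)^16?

f(n) = n^17 grows faster: any positive polynomial dominates any polylog.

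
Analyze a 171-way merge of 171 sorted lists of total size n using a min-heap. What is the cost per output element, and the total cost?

Maintain a min-heap of size 171 holding the current head of each list. Each output step does one extract-min (O(log 171)) and one insert of that list's next element (O(log 171)). Each of the n elements passes through the heap exactly once, so the total cost is O(n log 171), i.e. O(log 171) per output element.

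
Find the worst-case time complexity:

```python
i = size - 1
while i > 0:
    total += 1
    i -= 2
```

Time complexity: O(n).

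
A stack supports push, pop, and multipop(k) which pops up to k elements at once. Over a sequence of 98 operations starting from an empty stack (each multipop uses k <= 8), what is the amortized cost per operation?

Each element is pushed exactly once and popped at most once (whether by pop or as part of a multipop). So the total number of individual pops over the whole sequence is at most the number of pushes, which is at most 98. Total work <= 2 * 98, hence O(1) amortized per operation.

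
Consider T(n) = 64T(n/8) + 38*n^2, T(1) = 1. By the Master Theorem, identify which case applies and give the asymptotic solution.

a=64, b=8, f(n)=38*n^2.
log_8(64) = 2, so n^(log_b(a)) = n^2.
f(n) = Theta(n^2), so Case 2 applies.
T(n) = Theta(n^2 log n).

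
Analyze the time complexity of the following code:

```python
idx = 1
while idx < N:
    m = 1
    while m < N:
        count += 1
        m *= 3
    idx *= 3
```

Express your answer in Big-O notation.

Time complexity: O(log^2 n).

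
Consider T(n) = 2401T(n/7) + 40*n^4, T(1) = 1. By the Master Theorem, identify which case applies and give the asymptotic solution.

a=2401, b=7, f(n)=40*n^4.
log_7(2401) = 4, so n^(log_b(a)) = n^4.
f(n) = Theta(n^4), so Case 2 applies.
T(n) = Theta(n^4 log n).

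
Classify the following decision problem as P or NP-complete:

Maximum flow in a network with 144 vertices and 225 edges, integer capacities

This problem is in P: Edmonds-Karp / push-relabel run in polynomial time.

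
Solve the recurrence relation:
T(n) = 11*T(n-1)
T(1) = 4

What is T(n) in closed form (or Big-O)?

Each step multiplies by 11. T(n) = T(1)*11^(n-1) = 4*11^(n-1).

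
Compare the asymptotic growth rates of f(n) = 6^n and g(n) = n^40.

f(n) = 6^n grows faster: any exponential with base > 1 dominates every polynomial.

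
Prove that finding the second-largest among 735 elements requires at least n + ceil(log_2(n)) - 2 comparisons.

Lower bound (adversary): identifying the maximum requires 735-1 comparisons (each eliminates one candidate). Assign weight 1 to each element; on each comparison the adversary lets the heavier side win and gives it the loser's weight. The max ends with weight 735, but each comparison it wins at most doubles its weight, so the max must win >= ceil(log_2(735)) = 10 comparisons. The second-largest is one of those 10 direct losers to the max, and identifying which one is largest needs >= 10-1 further comparisons. Total >= 735-1 + 10-1 = 743.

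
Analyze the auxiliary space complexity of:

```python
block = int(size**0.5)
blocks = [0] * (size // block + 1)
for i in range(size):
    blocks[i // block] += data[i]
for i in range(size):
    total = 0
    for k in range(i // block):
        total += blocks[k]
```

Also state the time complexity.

Space complexity: O(sqrt(n)).
Storage scales with sqrt(n).
Time complexity: O(n * sqrt(n)).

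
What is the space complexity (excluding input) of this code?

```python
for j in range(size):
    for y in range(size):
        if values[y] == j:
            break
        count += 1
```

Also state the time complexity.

Space complexity: O(1).
Only a constant amount of auxiliary storage is used; nothing grows with n.
Time complexity: O(n^2).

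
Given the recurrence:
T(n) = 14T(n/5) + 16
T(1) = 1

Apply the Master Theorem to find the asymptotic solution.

a=14, b=5, f(n)=16. log_5(14) = 1.64. Case 1 of Master Theorem: T(n) = O(n^1.64).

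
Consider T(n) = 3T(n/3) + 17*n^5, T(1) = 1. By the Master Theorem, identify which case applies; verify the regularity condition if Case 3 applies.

a=3, b=3, f(n)=17*n^5.
log_3(3) = 1 < 5.
f(n) = Omega(n^(1+epsilon)) for some epsilon > 0, so Case 3 is the candidate.
Regularity: a*f(n/b) = 3*17*(n/3)^5 = (3/243)*17*n^5 <= c*f(n) with c = 3/243 < 1. Satisfied.
Case 3: T(n) = Theta(n^5).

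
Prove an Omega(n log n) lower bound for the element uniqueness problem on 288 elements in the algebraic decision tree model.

In the algebraic decision tree model, element uniqueness on 288 elements is equivalent to determining which cell of an arrangement of C(288,2) = 41328 hyperplanes x_i = x_j contains the input point. Ben-Or's theorem shows this requires Omega(n log n).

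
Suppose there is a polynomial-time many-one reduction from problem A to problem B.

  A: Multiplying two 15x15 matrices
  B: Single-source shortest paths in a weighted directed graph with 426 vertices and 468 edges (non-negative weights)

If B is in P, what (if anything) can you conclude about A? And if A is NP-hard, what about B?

A poly-time reduction A <=_p B means any A-instance can be transformed to a B-instance in poly time.
If B is in P: compose the reduction with B's poly-time algorithm to solve A in poly time, so A is in P.
If A is NP-hard: every NP problem reduces to A, which reduces to B; composing reductions, every NP problem reduces to B, so B is NP-hard.
(Here in fact A is P and B is P.)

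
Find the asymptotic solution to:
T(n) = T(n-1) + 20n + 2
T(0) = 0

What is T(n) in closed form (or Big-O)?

Dominant term in sum is 20*sum(i, i=1..n) = 20*n*(n+1)/2 = O(n^2).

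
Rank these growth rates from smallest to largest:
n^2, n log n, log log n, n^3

Ordered by growth rate: log log n < n log n < n^2 < n^3.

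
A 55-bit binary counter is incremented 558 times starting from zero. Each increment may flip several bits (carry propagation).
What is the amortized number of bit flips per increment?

Bit i flips on every 2^i-th increment, so over 558 increments bit i flips floor(558/2^i) times. Summing over i: total flips < 2 * 558. Amortized: < 2 = O(1) per increment.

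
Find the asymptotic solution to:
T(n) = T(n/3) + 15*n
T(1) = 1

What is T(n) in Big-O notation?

Geometric series: 15*n*(1 + 1/3 + 1/3^2 + ...) = O(n). T(n) = O(n).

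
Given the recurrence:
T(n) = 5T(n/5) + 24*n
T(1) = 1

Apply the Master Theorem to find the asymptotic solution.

a=5, b=5, f(n)=24*n. log_5(5) = 1. Case 2: T(n) = O(n log n).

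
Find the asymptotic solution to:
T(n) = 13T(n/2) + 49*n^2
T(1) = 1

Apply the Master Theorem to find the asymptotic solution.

a=13, b=2, f(n)=49*n^2. log_2(13) = 3.7. Case 1 of Master Theorem: T(n) = O(n^3.7).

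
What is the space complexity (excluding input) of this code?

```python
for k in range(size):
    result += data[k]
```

Space complexity: O(1).
Only a constant amount of auxiliary storage is used; nothing grows with n.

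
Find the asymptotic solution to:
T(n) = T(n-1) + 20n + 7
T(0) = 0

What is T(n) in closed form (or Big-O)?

Dominant term in sum is 20*sum(i, i=1..n) = 20*n*(n+1)/2 = O(n^2).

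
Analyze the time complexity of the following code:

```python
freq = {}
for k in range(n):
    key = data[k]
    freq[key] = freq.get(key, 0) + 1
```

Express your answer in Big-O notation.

Time complexity: O(n).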